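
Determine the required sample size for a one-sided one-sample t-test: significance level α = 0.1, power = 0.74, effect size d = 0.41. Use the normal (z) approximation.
n = 23

Sample size formula (one-sample t-test, normal approximation):
n = ((z_α + z_β) / d)²

z_α = 1.282 (for α = 0.1, one-sided)
z_β = 0.643 (for power = 0.74)
d = 0.41

n = ((1.282 + 0.643) / 0.41)²
n = (4.695)²
n ≈ 22.04
Round up to the next whole number: n = 23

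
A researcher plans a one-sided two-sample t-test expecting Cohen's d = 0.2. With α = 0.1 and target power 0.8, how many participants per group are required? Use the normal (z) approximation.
n = 226 per group

Sample size formula (two-sample t-test, normal approximation):
n = 2 · ((z_α + z_β) / d)²

z_α = 1.282 (for α = 0.1, one-sided)
z_β = 0.842 (for power = 0.8)
d = 0.2

n = 2 · ((1.282 + 0.842) / 0.2)²
n = 2 · (10.620)²
n ≈ 225.57
Round up to the next whole number: n = 226 per group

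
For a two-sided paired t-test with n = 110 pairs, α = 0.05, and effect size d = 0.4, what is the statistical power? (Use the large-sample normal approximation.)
Power ≈ 0.99

Power calculation (paired t-test, normal approximation):
z_β = d · √n - z_{α/2}
z_β = 0.4 · √110 - 1.960
z_β = 0.4 · 10.488 - 1.960
z_β = 2.235

Power = Φ(z_β) = Φ(2.235) ≈ 0.987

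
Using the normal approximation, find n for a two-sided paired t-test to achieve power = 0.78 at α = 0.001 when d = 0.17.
n = 572 pairs

Sample size formula (paired t-test, normal approximation):
n = ((z_{α/2} + z_β) / d)²

z_{α/2} = 3.291 (for α = 0.001, two-sided)
z_β = 0.772 (for power = 0.78)
d = 0.17

n = ((3.291 + 0.772) / 0.17)²
n = (23.900)²
n ≈ 571.21
Round up to the next whole number: n = 572 pairs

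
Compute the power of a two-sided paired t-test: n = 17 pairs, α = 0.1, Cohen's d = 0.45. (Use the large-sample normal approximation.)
Power ≈ 0.58

Power calculation (paired t-test, normal approximation):
z_β = d · √n - z_{α/2}
z_β = 0.45 · √17 - 1.645
z_β = 0.45 · 4.123 - 1.645
z_β = 0.211

Power = Φ(z_β) = Φ(0.211) ≈ 0.583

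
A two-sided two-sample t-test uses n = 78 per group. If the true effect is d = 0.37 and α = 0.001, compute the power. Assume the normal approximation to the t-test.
Power ≈ 0.16

Power calculation (two-sample t-test, normal approximation):
z_β = d · √(n/2) - z_{α/2}
z_β = 0.37 · √(78/2) - 3.291
z_β = 0.37 · 6.245 - 3.291
z_β = -0.980

Power = Φ(z_β) = Φ(-0.980) ≈ 0.164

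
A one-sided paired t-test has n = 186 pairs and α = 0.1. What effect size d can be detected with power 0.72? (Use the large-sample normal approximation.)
d ≈ 0.14

Minimum detectable effect (paired t-test, normal approximation):
d = (z_α + z_β) / √n
d = (1.282 + 0.583) / √186
d = 1.864 / 13.638
d ≈ 0.14

By Cohen's convention (0.2 small / 0.5 medium / 0.8 large): very small effect.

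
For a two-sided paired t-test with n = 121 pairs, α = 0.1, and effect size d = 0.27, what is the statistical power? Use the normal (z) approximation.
Power ≈ 0.91

Power calculation (paired t-test, normal approximation):
z_β = d · √n - z_{α/2}
z_β = 0.27 · √121 - 1.645
z_β = 0.27 · 11.000 - 1.645
z_β = 1.325

Power = Φ(z_β) = Φ(1.325) ≈ 0.907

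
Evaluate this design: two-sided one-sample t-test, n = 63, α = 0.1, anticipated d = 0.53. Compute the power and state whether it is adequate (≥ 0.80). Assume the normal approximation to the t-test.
Power ≈ 0.99; the study is adequately powered (power ≥ 0.80)

Power calculation (one-sample t-test, normal approximation):
z_β = d · √n - z_{α/2}
z_β = 0.53 · √63 - 1.645
z_β = 0.53 · 7.937 - 1.645
z_β = 2.562

Power = Φ(z_β) = Φ(2.562) ≈ 0.995

Effect size d = 0.53 is medium by Cohen's convention (0.2/0.5/0.8).

Threshold: power ≥ 0.80 is conventionally adequate.
Power ≈ 0.99 → the study is adequately powered (power ≥ 0.80).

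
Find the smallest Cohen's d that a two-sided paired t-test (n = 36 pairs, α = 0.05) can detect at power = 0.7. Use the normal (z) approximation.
d ≈ 0.41

Minimum detectable effect (paired t-test, normal approximation):
d = (z_{α/2} + z_β) / √n
d = (1.960 + 0.524) / √36
d = 2.484 / 6.000
d ≈ 0.41

By Cohen's convention (0.2 small / 0.5 medium / 0.8 large): small effect.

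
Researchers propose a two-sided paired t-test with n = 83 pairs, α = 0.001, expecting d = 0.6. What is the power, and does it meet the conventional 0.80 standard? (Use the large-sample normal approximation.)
Power ≈ 0.99; the study is adequately powered (power ≥ 0.80)

Power calculation (paired t-test, normal approximation):
z_β = d · √n - z_{α/2}
z_β = 0.6 · √83 - 3.291
z_β = 0.6 · 9.110 - 3.291
z_β = 2.176

Power = Φ(z_β) = Φ(2.176) ≈ 0.985

Effect size d = 0.6 is medium by Cohen's convention (0.2/0.5/0.8).

Threshold: power ≥ 0.80 is conventionally adequate.
Power ≈ 0.99 → the study is adequately powered (power ≥ 0.80).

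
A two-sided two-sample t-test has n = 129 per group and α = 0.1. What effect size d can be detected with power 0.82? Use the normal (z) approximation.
d ≈ 0.32

Minimum detectable effect (two-sample t-test, normal approximation):
d = (z_{α/2} + z_β) / √(n/2)
d = (1.645 + 0.915) / √(129/2)
d = 2.560 / 8.031
d ≈ 0.32

By Cohen's convention (0.2 small / 0.5 medium / 0.8 large): small effect.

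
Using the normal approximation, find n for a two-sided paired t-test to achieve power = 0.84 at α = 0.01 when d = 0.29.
n = 152 pairs

Sample size formula (paired t-test, normal approximation):
n = ((z_{α/2} + z_β) / d)²

z_{α/2} = 2.576 (for α = 0.01, two-sided)
z_β = 0.994 (for power = 0.84)
d = 0.29

n = ((2.576 + 0.994) / 0.29)²
n = (12.310)²
n ≈ 151.54
Round up to the next whole number: n = 152 pairs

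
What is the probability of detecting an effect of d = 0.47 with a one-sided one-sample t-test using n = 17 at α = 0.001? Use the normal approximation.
Power ≈ 0.12

Power calculation (one-sample t-test, normal approximation):
z_β = d · √n - z_α
z_β = 0.47 · √17 - 3.090
z_β = 0.47 · 4.123 - 3.090
z_β = -1.152

Power = Φ(z_β) = Φ(-1.152) ≈ 0.125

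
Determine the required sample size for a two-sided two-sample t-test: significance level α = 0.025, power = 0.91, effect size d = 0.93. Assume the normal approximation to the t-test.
n = 30 per group

Sample size formula (two-sample t-test, normal approximation):
n = 2 · ((z_{α/2} + z_β) / d)²

z_{α/2} = 2.241 (for α = 0.025, two-sided)
z_β = 1.341 (for power = 0.91)
d = 0.93

n = 2 · ((2.241 + 1.341) / 0.93)²
n = 2 · (3.852)²
n ≈ 29.68
Round up to the next whole number: n = 30 per group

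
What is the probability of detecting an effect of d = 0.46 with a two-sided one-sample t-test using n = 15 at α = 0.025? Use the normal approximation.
Power ≈ 0.32

Power calculation (one-sample t-test, normal approximation):
z_β = d · √n - z_{α/2}
z_β = 0.46 · √15 - 2.241
z_β = 0.46 · 3.873 - 2.241
z_β = -0.460

Power = Φ(z_β) = Φ(-0.460) ≈ 0.323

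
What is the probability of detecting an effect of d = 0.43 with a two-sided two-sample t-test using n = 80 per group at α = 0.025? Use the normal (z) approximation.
Power ≈ 0.68

Power calculation (two-sample t-test, normal approximation):
z_β = d · √(n/2) - z_{α/2}
z_β = 0.43 · √(80/2) - 2.241
z_β = 0.43 · 6.325 - 2.241
z_β = 0.478

Power = Φ(z_β) = Φ(0.478) ≈ 0.684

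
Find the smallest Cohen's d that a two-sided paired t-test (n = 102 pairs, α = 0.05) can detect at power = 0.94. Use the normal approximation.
d ≈ 0.35

Minimum detectable effect (paired t-test, normal approximation):
d = (z_{α/2} + z_β) / √n
d = (1.960 + 1.555) / √102
d = 3.515 / 10.100
d ≈ 0.35

By Cohen's convention (0.2 small / 0.5 medium / 0.8 large): small effect.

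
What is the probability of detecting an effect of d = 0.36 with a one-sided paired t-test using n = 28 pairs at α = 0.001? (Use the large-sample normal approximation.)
Power ≈ 0.12

Power calculation (paired t-test, normal approximation):
z_β = d · √n - z_α
z_β = 0.36 · √28 - 3.090
z_β = 0.36 · 5.292 - 3.090
z_β = -1.185

Power = Φ(z_β) = Φ(-1.185) ≈ 0.118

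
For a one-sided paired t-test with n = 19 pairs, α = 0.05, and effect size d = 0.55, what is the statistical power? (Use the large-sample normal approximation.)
Power ≈ 0.77

Power calculation (paired t-test, normal approximation):
z_β = d · √n - z_α
z_β = 0.55 · √19 - 1.645
z_β = 0.55 · 4.359 - 1.645
z_β = 0.753

Power = Φ(z_β) = Φ(0.753) ≈ 0.774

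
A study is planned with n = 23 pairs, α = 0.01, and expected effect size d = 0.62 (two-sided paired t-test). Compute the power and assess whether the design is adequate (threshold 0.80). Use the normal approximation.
Power ≈ 0.65; the study is underpowered (power < 0.80)

Power calculation (paired t-test, normal approximation):
z_β = d · √n - z_{α/2}
z_β = 0.62 · √23 - 2.576
z_β = 0.62 · 4.796 - 2.576
z_β = 0.398

Power = Φ(z_β) = Φ(0.398) ≈ 0.655

Effect size d = 0.62 is medium by Cohen's convention (0.2/0.5/0.8).

Threshold: power ≥ 0.80 is conventionally adequate.
Power ≈ 0.65 → the study is underpowered (power < 0.80).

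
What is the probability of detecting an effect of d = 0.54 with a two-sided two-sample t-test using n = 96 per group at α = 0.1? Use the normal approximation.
Power ≈ 0.98

Power calculation (two-sample t-test, normal approximation):
z_β = d · √(n/2) - z_{α/2}
z_β = 0.54 · √(96/2) - 1.645
z_β = 0.54 · 6.928 - 1.645
z_β = 2.096

Power = Φ(z_β) = Φ(2.096) ≈ 0.982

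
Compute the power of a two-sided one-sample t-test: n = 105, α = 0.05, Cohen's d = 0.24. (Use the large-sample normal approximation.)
Power ≈ 0.69

Power calculation (one-sample t-test, normal approximation):
z_β = d · √n - z_{α/2}
z_β = 0.24 · √105 - 1.960
z_β = 0.24 · 10.247 - 1.960
z_β = 0.499

Power = Φ(z_β) = Φ(0.499) ≈ 0.691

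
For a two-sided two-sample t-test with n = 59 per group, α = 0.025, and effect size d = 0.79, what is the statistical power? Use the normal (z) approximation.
Power ≈ 0.98

Power calculation (two-sample t-test, normal approximation):
z_β = d · √(n/2) - z_{α/2}
z_β = 0.79 · √(59/2) - 2.241
z_β = 0.79 · 5.431 - 2.241
z_β = 2.049

Power = Φ(z_β) = Φ(2.049) ≈ 0.980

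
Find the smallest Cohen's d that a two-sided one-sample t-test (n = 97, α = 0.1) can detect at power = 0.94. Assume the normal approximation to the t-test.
d ≈ 0.32

Minimum detectable effect (one-sample t-test, normal approximation):
d = (z_{α/2} + z_β) / √n
d = (1.645 + 1.555) / √97
d = 3.200 / 9.849
d ≈ 0.32

By Cohen's convention (0.2 small / 0.5 medium / 0.8 large): small effect.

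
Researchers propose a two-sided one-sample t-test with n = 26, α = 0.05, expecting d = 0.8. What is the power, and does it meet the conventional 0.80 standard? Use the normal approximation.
Power ≈ 0.98; the study is adequately powered (power ≥ 0.80)

Power calculation (one-sample t-test, normal approximation):
z_β = d · √n - z_{α/2}
z_β = 0.8 · √26 - 1.960
z_β = 0.8 · 5.099 - 1.960
z_β = 2.119

Power = Φ(z_β) = Φ(2.119) ≈ 0.983

Effect size d = 0.8 is large by Cohen's convention (0.2/0.5/0.8).

Threshold: power ≥ 0.80 is conventionally adequate.
Power ≈ 0.98 → the study is adequately powered (power ≥ 0.80).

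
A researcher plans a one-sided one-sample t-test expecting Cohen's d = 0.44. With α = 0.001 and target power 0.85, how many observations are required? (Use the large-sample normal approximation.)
n = 88

Sample size formula (one-sample t-test, normal approximation):
n = ((z_α + z_β) / d)²

z_α = 3.090 (for α = 0.001, one-sided)
z_β = 1.036 (for power = 0.85)
d = 0.44

n = ((3.090 + 1.036) / 0.44)²
n = (9.377)²
n ≈ 87.93
Round up to the next whole number: n = 88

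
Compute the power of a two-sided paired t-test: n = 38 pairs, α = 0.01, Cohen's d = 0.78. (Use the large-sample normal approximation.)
Power ≈ 0.99

Power calculation (paired t-test, normal approximation):
z_β = d · √n - z_{α/2}
z_β = 0.78 · √38 - 2.576
z_β = 0.78 · 6.164 - 2.576
z_β = 2.232

Power = Φ(z_β) = Φ(2.232) ≈ 0.987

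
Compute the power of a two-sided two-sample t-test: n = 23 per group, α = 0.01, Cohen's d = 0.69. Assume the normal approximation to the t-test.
Power ≈ 0.41

Power calculation (two-sample t-test, normal approximation):
z_β = d · √(n/2) - z_{α/2}
z_β = 0.69 · √(23/2) - 2.576
z_β = 0.69 · 3.391 - 2.576
z_β = -0.236

Power = Φ(z_β) = Φ(-0.236) ≈ 0.407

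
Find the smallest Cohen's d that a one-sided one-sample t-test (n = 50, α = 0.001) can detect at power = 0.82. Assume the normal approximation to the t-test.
d ≈ 0.57

Minimum detectable effect (one-sample t-test, normal approximation):
d = (z_α + z_β) / √n
d = (3.090 + 0.915) / √50
d = 4.006 / 7.071
d ≈ 0.57

By Cohen's convention (0.2 small / 0.5 medium / 0.8 large): medium effect.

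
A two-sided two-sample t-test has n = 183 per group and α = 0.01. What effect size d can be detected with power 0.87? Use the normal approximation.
d ≈ 0.39

Minimum detectable effect (two-sample t-test, normal approximation):
d = (z_{α/2} + z_β) / √(n/2)
d = (2.576 + 1.126) / √(183/2)
d = 3.702 / 9.566
d ≈ 0.39

By Cohen's convention (0.2 small / 0.5 medium / 0.8 large): small effect.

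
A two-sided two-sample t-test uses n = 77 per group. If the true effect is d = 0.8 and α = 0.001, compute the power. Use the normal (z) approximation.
Power ≈ 0.95

Power calculation (two-sample t-test, normal approximation):
z_β = d · √(n/2) - z_{α/2}
z_β = 0.8 · √(77/2) - 3.291
z_β = 0.8 · 6.205 - 3.291
z_β = 1.673

Power = Φ(z_β) = Φ(1.673) ≈ 0.953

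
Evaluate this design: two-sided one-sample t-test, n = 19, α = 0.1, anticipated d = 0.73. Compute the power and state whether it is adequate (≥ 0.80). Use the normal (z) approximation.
Power ≈ 0.94; the study is adequately powered (power ≥ 0.80)

Power calculation (one-sample t-test, normal approximation):
z_β = d · √n - z_{α/2}
z_β = 0.73 · √19 - 1.645
z_β = 0.73 · 4.359 - 1.645
z_β = 1.537

Power = Φ(z_β) = Φ(1.537) ≈ 0.938

Effect size d = 0.73 is medium by Cohen's convention (0.2/0.5/0.8).

Threshold: power ≥ 0.80 is conventionally adequate.
Power ≈ 0.94 → the study is adequately powered (power ≥ 0.80).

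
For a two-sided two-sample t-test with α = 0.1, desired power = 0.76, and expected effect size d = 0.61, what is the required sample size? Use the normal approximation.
n = 30 per group

Sample size formula (two-sample t-test, normal approximation):
n = 2 · ((z_{α/2} + z_β) / d)²

z_{α/2} = 1.645 (for α = 0.1, two-sided)
z_β = 0.706 (for power = 0.76)
d = 0.61

n = 2 · ((1.645 + 0.706) / 0.61)²
n = 2 · (3.854)²
n ≈ 29.71
Round up to the next whole number: n = 30 per group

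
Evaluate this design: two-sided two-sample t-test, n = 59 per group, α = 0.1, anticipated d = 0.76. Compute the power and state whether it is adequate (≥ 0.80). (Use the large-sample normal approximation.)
Power ≈ 0.99; the study is adequately powered (power ≥ 0.80)

Power calculation (two-sample t-test, normal approximation):
z_β = d · √(n/2) - z_{α/2}
z_β = 0.76 · √(59/2) - 1.645
z_β = 0.76 · 5.431 - 1.645
z_β = 2.483

Power = Φ(z_β) = Φ(2.483) ≈ 0.993

Effect size d = 0.76 is medium by Cohen's convention (0.2/0.5/0.8).

Threshold: power ≥ 0.80 is conventionally adequate.
Power ≈ 0.99 → the study is adequately powered (power ≥ 0.80).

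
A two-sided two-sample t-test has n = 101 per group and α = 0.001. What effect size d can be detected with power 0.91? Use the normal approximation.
d ≈ 0.65

Minimum detectable effect (two-sample t-test, normal approximation):
d = (z_{α/2} + z_β) / √(n/2)
d = (3.291 + 1.341) / √(101/2)
d = 4.631 / 7.106
d ≈ 0.65

By Cohen's convention (0.2 small / 0.5 medium / 0.8 large): medium effect.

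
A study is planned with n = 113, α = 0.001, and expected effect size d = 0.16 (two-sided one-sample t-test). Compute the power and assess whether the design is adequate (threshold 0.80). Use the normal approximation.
Power ≈ 0.06; the study is underpowered (power < 0.80)

Power calculation (one-sample t-test, normal approximation):
z_β = d · √n - z_{α/2}
z_β = 0.16 · √113 - 3.291
z_β = 0.16 · 10.630 - 3.291
z_β = -1.590

Power = Φ(z_β) = Φ(-1.590) ≈ 0.056

Effect size d = 0.16 is very small by Cohen's convention (0.2/0.5/0.8).

Threshold: power ≥ 0.80 is conventionally adequate.
Power ≈ 0.06 → the study is underpowered (power < 0.80).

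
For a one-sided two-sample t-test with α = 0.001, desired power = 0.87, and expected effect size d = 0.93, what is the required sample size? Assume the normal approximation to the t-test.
n = 42 per group

Sample size formula (two-sample t-test, normal approximation):
n = 2 · ((z_α + z_β) / d)²

z_α = 3.090 (for α = 0.001, one-sided)
z_β = 1.126 (for power = 0.87)
d = 0.93

n = 2 · ((3.090 + 1.126) / 0.93)²
n = 2 · (4.533)²
n ≈ 41.10
Round up to the next whole number: n = 42 per group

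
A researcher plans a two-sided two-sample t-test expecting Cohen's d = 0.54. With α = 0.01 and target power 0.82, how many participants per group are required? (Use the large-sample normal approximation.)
n = 84 per group

Sample size formula (two-sample t-test, normal approximation):
n = 2 · ((z_{α/2} + z_β) / d)²

z_{α/2} = 2.576 (for α = 0.01, two-sided)
z_β = 0.915 (for power = 0.82)
d = 0.54

n = 2 · ((2.576 + 0.915) / 0.54)²
n = 2 · (6.465)²
n ≈ 83.59
Round up to the next whole number: n = 84 per group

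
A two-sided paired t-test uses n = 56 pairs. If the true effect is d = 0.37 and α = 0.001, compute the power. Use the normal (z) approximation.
Power ≈ 0.30

Power calculation (paired t-test, normal approximation):
z_β = d · √n - z_{α/2}
z_β = 0.37 · √56 - 3.291
z_β = 0.37 · 7.483 - 3.291
z_β = -0.522

Power = Φ(z_β) = Φ(-0.522) ≈ 0.301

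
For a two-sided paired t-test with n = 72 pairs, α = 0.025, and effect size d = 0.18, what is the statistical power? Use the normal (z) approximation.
Power ≈ 0.24

Power calculation (paired t-test, normal approximation):
z_β = d · √n - z_{α/2}
z_β = 0.18 · √72 - 2.241
z_β = 0.18 · 8.485 - 2.241
z_β = -0.714

Power = Φ(z_β) = Φ(-0.714) ≈ 0.238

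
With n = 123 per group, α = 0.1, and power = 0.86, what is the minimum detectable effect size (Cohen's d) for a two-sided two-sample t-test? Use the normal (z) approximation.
d ≈ 0.35

Minimum detectable effect (two-sample t-test, normal approximation):
d = (z_{α/2} + z_β) / √(n/2)
d = (1.645 + 1.080) / √(123/2)
d = 2.725 / 7.842
d ≈ 0.35

By Cohen's convention (0.2 small / 0.5 medium / 0.8 large): small effect.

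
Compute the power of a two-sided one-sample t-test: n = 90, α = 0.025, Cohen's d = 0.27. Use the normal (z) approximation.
Power ≈ 0.63

Power calculation (one-sample t-test, normal approximation):
z_β = d · √n - z_{α/2}
z_β = 0.27 · √90 - 2.241
z_β = 0.27 · 9.487 - 2.241
z_β = 0.320

Power = Φ(z_β) = Φ(0.320) ≈ 0.626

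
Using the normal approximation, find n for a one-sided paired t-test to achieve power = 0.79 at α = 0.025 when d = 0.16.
n = 299 pairs

Sample size formula (paired t-test, normal approximation):
n = ((z_α + z_β) / d)²

z_α = 1.960 (for α = 0.025, one-sided)
z_β = 0.806 (for power = 0.79)
d = 0.16

n = ((1.960 + 0.806) / 0.16)²
n = (17.288)²
n ≈ 298.87
Round up to the next whole number: n = 299 pairs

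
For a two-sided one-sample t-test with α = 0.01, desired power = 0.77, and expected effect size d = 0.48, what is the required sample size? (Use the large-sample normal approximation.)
n = 48

Sample size formula (one-sample t-test, normal approximation):
n = ((z_{α/2} + z_β) / d)²

z_{α/2} = 2.576 (for α = 0.01, two-sided)
z_β = 0.739 (for power = 0.77)
d = 0.48

n = ((2.576 + 0.739) / 0.48)²
n = (6.906)²
n ≈ 47.69
Round up to the next whole number: n = 48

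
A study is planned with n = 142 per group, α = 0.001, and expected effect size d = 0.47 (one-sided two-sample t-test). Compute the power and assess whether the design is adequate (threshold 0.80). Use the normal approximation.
Power ≈ 0.81; the study is adequately powered (power ≥ 0.80)

Power calculation (two-sample t-test, normal approximation):
z_β = d · √(n/2) - z_α
z_β = 0.47 · √(142/2) - 3.090
z_β = 0.47 · 8.426 - 3.090
z_β = 0.870

Power = Φ(z_β) = Φ(0.870) ≈ 0.808

Effect size d = 0.47 is small by Cohen's convention (0.2/0.5/0.8).

Threshold: power ≥ 0.80 is conventionally adequate.
Power ≈ 0.81 → the study is adequately powered (power ≥ 0.80).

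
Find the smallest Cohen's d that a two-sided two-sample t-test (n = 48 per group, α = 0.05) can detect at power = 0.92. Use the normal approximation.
d ≈ 0.69

Minimum detectable effect (two-sample t-test, normal approximation):
d = (z_{α/2} + z_β) / √(n/2)
d = (1.960 + 1.405) / √(48/2)
d = 3.365 / 4.899
d ≈ 0.69

By Cohen's convention (0.2 small / 0.5 medium / 0.8 large): medium effect.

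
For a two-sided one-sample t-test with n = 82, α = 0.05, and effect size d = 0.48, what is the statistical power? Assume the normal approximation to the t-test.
Power ≈ 0.99

Power calculation (one-sample t-test, normal approximation):
z_β = d · √n - z_{α/2}
z_β = 0.48 · √82 - 1.960
z_β = 0.48 · 9.055 - 1.960
z_β = 2.387

Power = Φ(z_β) = Φ(2.387) ≈ 0.991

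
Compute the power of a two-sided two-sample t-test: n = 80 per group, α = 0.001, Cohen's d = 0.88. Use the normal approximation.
Power ≈ 0.99

Power calculation (two-sample t-test, normal approximation):
z_β = d · √(n/2) - z_{α/2}
z_β = 0.88 · √(80/2) - 3.291
z_β = 0.88 · 6.325 - 3.291
z_β = 2.275

Power = Φ(z_β) = Φ(2.275) ≈ 0.989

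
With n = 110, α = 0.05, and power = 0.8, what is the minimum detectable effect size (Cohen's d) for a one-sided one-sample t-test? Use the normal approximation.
d ≈ 0.24

Minimum detectable effect (one-sample t-test, normal approximation):
d = (z_α + z_β) / √n
d = (1.645 + 0.842) / √110
d = 2.486 / 10.488
d ≈ 0.24

By Cohen's convention (0.2 small / 0.5 medium / 0.8 large): small effect.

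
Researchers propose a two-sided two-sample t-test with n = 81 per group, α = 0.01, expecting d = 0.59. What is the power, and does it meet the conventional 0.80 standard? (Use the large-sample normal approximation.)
Power ≈ 0.88; the study is adequately powered (power ≥ 0.80)

Power calculation (two-sample t-test, normal approximation):
z_β = d · √(n/2) - z_{α/2}
z_β = 0.59 · √(81/2) - 2.576
z_β = 0.59 · 6.364 - 2.576
z_β = 1.179

Power = Φ(z_β) = Φ(1.179) ≈ 0.881

Effect size d = 0.59 is medium by Cohen's convention (0.2/0.5/0.8).

Threshold: power ≥ 0.80 is conventionally adequate.
Power ≈ 0.88 → the study is adequately powered (power ≥ 0.80).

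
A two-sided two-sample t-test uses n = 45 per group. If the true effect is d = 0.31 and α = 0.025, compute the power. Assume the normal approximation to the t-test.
Power ≈ 0.22

Power calculation (two-sample t-test, normal approximation):
z_β = d · √(n/2) - z_{α/2}
z_β = 0.31 · √(45/2) - 2.241
z_β = 0.31 · 4.743 - 2.241
z_β = -0.771

Power = Φ(z_β) = Φ(-0.771) ≈ 0.220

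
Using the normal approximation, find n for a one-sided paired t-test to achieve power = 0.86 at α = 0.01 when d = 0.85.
n = 17 pairs

Sample size formula (paired t-test, normal approximation):
n = ((z_α + z_β) / d)²

z_α = 2.326 (for α = 0.01, one-sided)
z_β = 1.080 (for power = 0.86)
d = 0.85

n = ((2.326 + 1.080) / 0.85)²
n = (4.007)²
n ≈ 16.06
Round up to the next whole number: n = 17 pairs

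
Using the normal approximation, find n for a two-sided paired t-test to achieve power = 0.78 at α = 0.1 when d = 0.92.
n = 7 pairs

Sample size formula (paired t-test, normal approximation):
n = ((z_{α/2} + z_β) / d)²

z_{α/2} = 1.645 (for α = 0.1, two-sided)
z_β = 0.772 (for power = 0.78)
d = 0.92

n = ((1.645 + 0.772) / 0.92)²
n = (2.627)²
n ≈ 6.90
Round up to the next whole number: n = 7 pairs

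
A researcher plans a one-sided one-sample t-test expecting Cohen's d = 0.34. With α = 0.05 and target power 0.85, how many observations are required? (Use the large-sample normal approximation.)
n = 63

Sample size formula (one-sample t-test, normal approximation):
n = ((z_α + z_β) / d)²

z_α = 1.645 (for α = 0.05, one-sided)
z_β = 1.036 (for power = 0.85)
d = 0.34

n = ((1.645 + 1.036) / 0.34)²
n = (7.885)²
n ≈ 62.17
Round up to the next whole number: n = 63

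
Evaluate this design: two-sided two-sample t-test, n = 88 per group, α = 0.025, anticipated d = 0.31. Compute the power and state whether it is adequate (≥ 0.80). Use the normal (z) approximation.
Power ≈ 0.43; the study is underpowered (power < 0.80)

Power calculation (two-sample t-test, normal approximation):
z_β = d · √(n/2) - z_{α/2}
z_β = 0.31 · √(88/2) - 2.241
z_β = 0.31 · 6.633 - 2.241
z_β = -0.185

Power = Φ(z_β) = Φ(-0.185) ≈ 0.427

Effect size d = 0.31 is small by Cohen's convention (0.2/0.5/0.8).

Threshold: power ≥ 0.80 is conventionally adequate.
Power ≈ 0.43 → the study is underpowered (power < 0.80).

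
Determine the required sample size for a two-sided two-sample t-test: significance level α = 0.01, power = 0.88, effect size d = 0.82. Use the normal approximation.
n = 42 per group

Sample size formula (two-sample t-test, normal approximation):
n = 2 · ((z_{α/2} + z_β) / d)²

z_{α/2} = 2.576 (for α = 0.01, two-sided)
z_β = 1.175 (for power = 0.88)
d = 0.82

n = 2 · ((2.576 + 1.175) / 0.82)²
n = 2 · (4.574)²
n ≈ 41.84
Round up to the next whole number: n = 42 per group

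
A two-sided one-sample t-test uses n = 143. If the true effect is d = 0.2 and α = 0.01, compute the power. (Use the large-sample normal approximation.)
Power ≈ 0.43

Power calculation (one-sample t-test, normal approximation):
z_β = d · √n - z_{α/2}
z_β = 0.2 · √143 - 2.576
z_β = 0.2 · 11.958 - 2.576
z_β = -0.184

Power = Φ(z_β) = Φ(-0.184) ≈ 0.427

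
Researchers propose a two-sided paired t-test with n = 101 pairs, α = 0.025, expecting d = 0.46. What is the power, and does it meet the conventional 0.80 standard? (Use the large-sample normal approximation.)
Power ≈ 0.99; the study is adequately powered (power ≥ 0.80)

Power calculation (paired t-test, normal approximation):
z_β = d · √n - z_{α/2}
z_β = 0.46 · √101 - 2.241
z_β = 0.46 · 10.050 - 2.241
z_β = 2.382

Power = Φ(z_β) = Φ(2.382) ≈ 0.991

Effect size d = 0.46 is small by Cohen's convention (0.2/0.5/0.8).

Threshold: power ≥ 0.80 is conventionally adequate.
Power ≈ 0.99 → the study is adequately powered (power ≥ 0.80).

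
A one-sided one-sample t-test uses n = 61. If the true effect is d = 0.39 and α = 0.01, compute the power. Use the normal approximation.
Power ≈ 0.76

Power calculation (one-sample t-test, normal approximation):
z_β = d · √n - z_α
z_β = 0.39 · √61 - 2.326
z_β = 0.39 · 7.810 - 2.326
z_β = 0.720

Power = Φ(z_β) = Φ(0.720) ≈ 0.764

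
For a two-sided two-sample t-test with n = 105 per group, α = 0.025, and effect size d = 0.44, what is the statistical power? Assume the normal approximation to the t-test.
Power ≈ 0.83

Power calculation (two-sample t-test, normal approximation):
z_β = d · √(n/2) - z_{α/2}
z_β = 0.44 · √(105/2) - 2.241
z_β = 0.44 · 7.246 - 2.241
z_β = 0.947

Power = Φ(z_β) = Φ(0.947) ≈ 0.828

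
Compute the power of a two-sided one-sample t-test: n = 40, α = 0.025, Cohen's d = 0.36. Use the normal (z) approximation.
Power ≈ 0.51

Power calculation (one-sample t-test, normal approximation):
z_β = d · √n - z_{α/2}
z_β = 0.36 · √40 - 2.241
z_β = 0.36 · 6.325 - 2.241
z_β = 0.035

Power = Φ(z_β) = Φ(0.035) ≈ 0.514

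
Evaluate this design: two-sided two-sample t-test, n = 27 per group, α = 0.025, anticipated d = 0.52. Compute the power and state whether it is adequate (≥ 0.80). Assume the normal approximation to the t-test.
Power ≈ 0.37; the study is underpowered (power < 0.80)

Power calculation (two-sample t-test, normal approximation):
z_β = d · √(n/2) - z_{α/2}
z_β = 0.52 · √(27/2) - 2.241
z_β = 0.52 · 3.674 - 2.241
z_β = -0.331

Power = Φ(z_β) = Φ(-0.331) ≈ 0.370

Effect size d = 0.52 is medium by Cohen's convention (0.2/0.5/0.8).

Threshold: power ≥ 0.80 is conventionally adequate.
Power ≈ 0.37 → the study is underpowered (power < 0.80).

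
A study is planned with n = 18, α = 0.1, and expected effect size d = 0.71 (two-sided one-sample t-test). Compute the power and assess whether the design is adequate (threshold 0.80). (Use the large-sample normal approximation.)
Power ≈ 0.91; the study is adequately powered (power ≥ 0.80)

Power calculation (one-sample t-test, normal approximation):
z_β = d · √n - z_{α/2}
z_β = 0.71 · √18 - 1.645
z_β = 0.71 · 4.243 - 1.645
z_β = 1.367

Power = Φ(z_β) = Φ(1.367) ≈ 0.914

Effect size d = 0.71 is medium by Cohen's convention (0.2/0.5/0.8).

Threshold: power ≥ 0.80 is conventionally adequate.
Power ≈ 0.91 → the study is adequately powered (power ≥ 0.80).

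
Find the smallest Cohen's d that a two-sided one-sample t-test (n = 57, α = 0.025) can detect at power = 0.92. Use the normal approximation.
d ≈ 0.48

Minimum detectable effect (one-sample t-test, normal approximation):
d = (z_{α/2} + z_β) / √n
d = (2.241 + 1.405) / √57
d = 3.646 / 7.550
d ≈ 0.48

By Cohen's convention (0.2 small / 0.5 medium / 0.8 large): small effect.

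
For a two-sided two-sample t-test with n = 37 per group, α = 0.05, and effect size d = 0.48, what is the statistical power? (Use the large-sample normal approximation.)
Power ≈ 0.54

Power calculation (two-sample t-test, normal approximation):
z_β = d · √(n/2) - z_{α/2}
z_β = 0.48 · √(37/2) - 1.960
z_β = 0.48 · 4.301 - 1.960
z_β = 0.105

Power = Φ(z_β) = Φ(0.105) ≈ 0.542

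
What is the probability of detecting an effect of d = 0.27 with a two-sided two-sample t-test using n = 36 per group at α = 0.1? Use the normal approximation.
Power ≈ 0.31

Power calculation (two-sample t-test, normal approximation):
z_β = d · √(n/2) - z_{α/2}
z_β = 0.27 · √(36/2) - 1.645
z_β = 0.27 · 4.243 - 1.645
z_β = -0.499

Power = Φ(z_β) = Φ(-0.499) ≈ 0.309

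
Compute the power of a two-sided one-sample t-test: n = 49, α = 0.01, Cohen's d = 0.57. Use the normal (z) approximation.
Power ≈ 0.92

Power calculation (one-sample t-test, normal approximation):
z_β = d · √n - z_{α/2}
z_β = 0.57 · √49 - 2.576
z_β = 0.57 · 7.000 - 2.576
z_β = 1.414

Power = Φ(z_β) = Φ(1.414) ≈ 0.921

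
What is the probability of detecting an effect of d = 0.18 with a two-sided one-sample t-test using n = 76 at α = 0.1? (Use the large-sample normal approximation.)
Power ≈ 0.47

Power calculation (one-sample t-test, normal approximation):
z_β = d · √n - z_{α/2}
z_β = 0.18 · √76 - 1.645
z_β = 0.18 · 8.718 - 1.645
z_β = -0.076

Power = Φ(z_β) = Φ(-0.076) ≈ 0.470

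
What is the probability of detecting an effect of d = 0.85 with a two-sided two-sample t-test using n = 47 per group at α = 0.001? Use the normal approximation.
Power ≈ 0.80

Power calculation (two-sample t-test, normal approximation):
z_β = d · √(n/2) - z_{α/2}
z_β = 0.85 · √(47/2) - 3.291
z_β = 0.85 · 4.848 - 3.291
z_β = 0.830

Power = Φ(z_β) = Φ(0.830) ≈ 0.797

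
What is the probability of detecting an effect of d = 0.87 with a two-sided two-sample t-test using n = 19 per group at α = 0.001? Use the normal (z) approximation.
Power ≈ 0.27

Power calculation (two-sample t-test, normal approximation):
z_β = d · √(n/2) - z_{α/2}
z_β = 0.87 · √(19/2) - 3.291
z_β = 0.87 · 3.082 - 3.291
z_β = -0.609

Power = Φ(z_β) = Φ(-0.609) ≈ 0.271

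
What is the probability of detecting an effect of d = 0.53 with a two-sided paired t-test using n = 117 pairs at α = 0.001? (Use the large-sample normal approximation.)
Power ≈ 0.99

Power calculation (paired t-test, normal approximation):
z_β = d · √n - z_{α/2}
z_β = 0.53 · √117 - 3.291
z_β = 0.53 · 10.817 - 3.291
z_β = 2.442

Power = Φ(z_β) = Φ(2.442) ≈ 0.993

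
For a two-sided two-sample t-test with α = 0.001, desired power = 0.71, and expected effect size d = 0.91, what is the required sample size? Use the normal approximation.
n = 36 per group

Sample size formula (two-sample t-test, normal approximation):
n = 2 · ((z_{α/2} + z_β) / d)²

z_{α/2} = 3.291 (for α = 0.001, two-sided)
z_β = 0.553 (for power = 0.71)
d = 0.91

n = 2 · ((3.291 + 0.553) / 0.91)²
n = 2 · (4.224)²
n ≈ 35.68
Round up to the next whole number: n = 36 per group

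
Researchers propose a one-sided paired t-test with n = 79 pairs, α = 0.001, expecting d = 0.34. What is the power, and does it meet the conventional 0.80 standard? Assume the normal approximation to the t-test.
Power ≈ 0.47; the study is underpowered (power < 0.80)

Power calculation (paired t-test, normal approximation):
z_β = d · √n - z_α
z_β = 0.34 · √79 - 3.090
z_β = 0.34 · 8.888 - 3.090
z_β = -0.068

Power = Φ(z_β) = Φ(-0.068) ≈ 0.473

Effect size d = 0.34 is small by Cohen's convention (0.2/0.5/0.8).

Threshold: power ≥ 0.80 is conventionally adequate.
Power ≈ 0.47 → the study is underpowered (power < 0.80).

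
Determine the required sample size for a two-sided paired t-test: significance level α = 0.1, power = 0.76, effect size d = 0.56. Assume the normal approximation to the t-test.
n = 18 pairs

Sample size formula (paired t-test, normal approximation):
n = ((z_{α/2} + z_β) / d)²

z_{α/2} = 1.645 (for α = 0.1, two-sided)
z_β = 0.706 (for power = 0.76)
d = 0.56

n = ((1.645 + 0.706) / 0.56)²
n = (4.198)²
n ≈ 17.62
Round up to the next whole number: n = 18 pairs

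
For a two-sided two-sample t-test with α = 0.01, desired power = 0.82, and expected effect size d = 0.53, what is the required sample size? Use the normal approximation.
n = 87 per group

Sample size formula (two-sample t-test, normal approximation):
n = 2 · ((z_{α/2} + z_β) / d)²

z_{α/2} = 2.576 (for α = 0.01, two-sided)
z_β = 0.915 (for power = 0.82)
d = 0.53

n = 2 · ((2.576 + 0.915) / 0.53)²
n = 2 · (6.587)²
n ≈ 86.78
Round up to the next whole number: n = 87 per group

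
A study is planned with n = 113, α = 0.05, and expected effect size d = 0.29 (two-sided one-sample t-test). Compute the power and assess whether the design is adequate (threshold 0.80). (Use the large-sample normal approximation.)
Power ≈ 0.87; the study is adequately powered (power ≥ 0.80)

Power calculation (one-sample t-test, normal approximation):
z_β = d · √n - z_{α/2}
z_β = 0.29 · √113 - 1.960
z_β = 0.29 · 10.630 - 1.960
z_β = 1.123

Power = Φ(z_β) = Φ(1.123) ≈ 0.869

Effect size d = 0.29 is small by Cohen's convention (0.2/0.5/0.8).

Threshold: power ≥ 0.80 is conventionally adequate.
Power ≈ 0.87 → the study is adequately powered (power ≥ 0.80).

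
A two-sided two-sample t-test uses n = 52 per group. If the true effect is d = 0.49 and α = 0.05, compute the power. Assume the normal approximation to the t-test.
Power ≈ 0.70

Power calculation (two-sample t-test, normal approximation):
z_β = d · √(n/2) - z_{α/2}
z_β = 0.49 · √(52/2) - 1.960
z_β = 0.49 · 5.099 - 1.960
z_β = 0.539

Power = Φ(z_β) = Φ(0.539) ≈ 0.705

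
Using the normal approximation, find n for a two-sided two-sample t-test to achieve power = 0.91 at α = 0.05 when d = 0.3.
n = 243 per group

Sample size formula (two-sample t-test, normal approximation):
n = 2 · ((z_{α/2} + z_β) / d)²

z_{α/2} = 1.960 (for α = 0.05, two-sided)
z_β = 1.341 (for power = 0.91)
d = 0.3

n = 2 · ((1.960 + 1.341) / 0.3)²
n = 2 · (11.003)²
n ≈ 242.13
Round up to the next whole number: n = 243 per group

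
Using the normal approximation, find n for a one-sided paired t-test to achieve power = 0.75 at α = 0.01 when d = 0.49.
n = 38 pairs

Sample size formula (paired t-test, normal approximation):
n = ((z_α + z_β) / d)²

z_α = 2.326 (for α = 0.01, one-sided)
z_β = 0.674 (for power = 0.75)
d = 0.49

n = ((2.326 + 0.674) / 0.49)²
n = (6.122)²
n ≈ 37.48
Round up to the next whole number: n = 38 pairs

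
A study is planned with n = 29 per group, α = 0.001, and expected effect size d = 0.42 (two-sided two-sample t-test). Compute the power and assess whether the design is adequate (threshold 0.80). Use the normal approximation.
Power ≈ 0.05; the study is underpowered (power < 0.80)

Power calculation (two-sample t-test, normal approximation):
z_β = d · √(n/2) - z_{α/2}
z_β = 0.42 · √(29/2) - 3.291
z_β = 0.42 · 3.808 - 3.291
z_β = -1.691

Power = Φ(z_β) = Φ(-1.691) ≈ 0.045

Effect size d = 0.42 is small by Cohen's convention (0.2/0.5/0.8).

Threshold: power ≥ 0.80 is conventionally adequate.
Power ≈ 0.05 → the study is underpowered (power < 0.80).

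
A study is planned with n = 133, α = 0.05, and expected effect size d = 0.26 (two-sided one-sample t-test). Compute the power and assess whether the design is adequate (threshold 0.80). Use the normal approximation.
Power ≈ 0.85; the study is adequately powered (power ≥ 0.80)

Power calculation (one-sample t-test, normal approximation):
z_β = d · √n - z_{α/2}
z_β = 0.26 · √133 - 1.960
z_β = 0.26 · 11.533 - 1.960
z_β = 1.039

Power = Φ(z_β) = Φ(1.039) ≈ 0.850

Effect size d = 0.26 is small by Cohen's convention (0.2/0.5/0.8).

Threshold: power ≥ 0.80 is conventionally adequate.
Power ≈ 0.85 → the study is adequately powered (power ≥ 0.80).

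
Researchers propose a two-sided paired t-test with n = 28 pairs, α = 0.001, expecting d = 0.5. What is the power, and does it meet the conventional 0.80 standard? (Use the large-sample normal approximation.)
Power ≈ 0.26; the study is underpowered (power < 0.80)

Power calculation (paired t-test, normal approximation):
z_β = d · √n - z_{α/2}
z_β = 0.5 · √28 - 3.291
z_β = 0.5 · 5.292 - 3.291
z_β = -0.645

Power = Φ(z_β) = Φ(-0.645) ≈ 0.260

Effect size d = 0.5 is medium by Cohen's convention (0.2/0.5/0.8).

Threshold: power ≥ 0.80 is conventionally adequate.
Power ≈ 0.26 → the study is underpowered (power < 0.80).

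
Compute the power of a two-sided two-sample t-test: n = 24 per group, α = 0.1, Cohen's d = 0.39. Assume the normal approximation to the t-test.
Power ≈ 0.38

Power calculation (two-sample t-test, normal approximation):
z_β = d · √(n/2) - z_{α/2}
z_β = 0.39 · √(24/2) - 1.645
z_β = 0.39 · 3.464 - 1.645
z_β = -0.294

Power = Φ(z_β) = Φ(-0.294) ≈ 0.384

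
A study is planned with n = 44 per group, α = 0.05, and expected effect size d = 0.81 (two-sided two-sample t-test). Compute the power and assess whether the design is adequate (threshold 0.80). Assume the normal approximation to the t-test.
Power ≈ 0.97; the study is adequately powered (power ≥ 0.80)

Power calculation (two-sample t-test, normal approximation):
z_β = d · √(n/2) - z_{α/2}
z_β = 0.81 · √(44/2) - 1.960
z_β = 0.81 · 4.690 - 1.960
z_β = 1.839

Power = Φ(z_β) = Φ(1.839) ≈ 0.967

Effect size d = 0.81 is large by Cohen's convention (0.2/0.5/0.8).

Threshold: power ≥ 0.80 is conventionally adequate.
Power ≈ 0.97 → the study is adequately powered (power ≥ 0.80).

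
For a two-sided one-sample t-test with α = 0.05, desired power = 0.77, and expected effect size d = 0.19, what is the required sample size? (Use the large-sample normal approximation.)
n = 202

Sample size formula (one-sample t-test, normal approximation):
n = ((z_{α/2} + z_β) / d)²

z_{α/2} = 1.960 (for α = 0.05, two-sided)
z_β = 0.739 (for power = 0.77)
d = 0.19

n = ((1.960 + 0.739) / 0.19)²
n = (14.205)²
n ≈ 201.78
Round up to the next whole number: n = 202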